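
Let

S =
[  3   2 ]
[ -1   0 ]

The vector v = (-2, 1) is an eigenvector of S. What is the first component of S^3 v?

First find the eigenvalue: Sv = (-4, 2) = 2·(-2, 1), so λ = 2.
Then S^3 v = λ^3·v = 2^3·(-2, 1) = 8·(-2, 1) = (-16, 8).

-16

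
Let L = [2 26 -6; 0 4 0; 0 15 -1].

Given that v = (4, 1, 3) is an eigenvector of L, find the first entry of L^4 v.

1024

First find the eigenvalue: Lv = (16, 4, 12) = 4·(4, 1, 3), so λ = 4.
Then L^4 v = λ^4·v = 4^4·(4, 1, 3) = 256·(4, 1, 3) = (1024, 256, 768).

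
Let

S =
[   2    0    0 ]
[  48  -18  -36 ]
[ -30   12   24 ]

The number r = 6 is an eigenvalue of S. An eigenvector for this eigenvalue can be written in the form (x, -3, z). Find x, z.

We need (S - 6I)v = 0.
S - 6I = [[-4, 0, 0], [48, -24, -36], [-30, 12, 18]].
Row 1: (-4)·x + (0)·-3 + (0)·z = 0
Row 2: (48)·x + (-24)·-3 + (-36)·z = 0
Row 3: (-30)·x + (12)·-3 + (18)·z = 0
Solving gives x = 0, z = 2.
Check: S·(0, -3, 2) = (0, -18, 12) = 6·(0, -3, 2).

0, 2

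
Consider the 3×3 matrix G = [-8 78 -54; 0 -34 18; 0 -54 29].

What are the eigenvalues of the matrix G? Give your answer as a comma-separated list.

-8, -7, 2

Compute the characteristic polynomial p(λ) = det(λI - G).
Expanding the 3×3 determinant: p(λ) = λ^3 + 13λ^2 + 26λ - 112.
Try λ = -7: p(-7) = 0, so -7 is a root.
Factor out (λ + 7): p(λ) = (λ + 7)·(λ^2 + 6λ - 16).
The quadratic factors as (λ + 8)·(λ - 2).
Eigenvalues: -8, -7, 2.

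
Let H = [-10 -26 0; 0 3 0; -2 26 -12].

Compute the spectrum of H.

Set up det(λI - H) = 0.
Expanding along the first row, p(λ) = λ^3 + 19λ^2 + 54λ - 360.
Rational-root test: λ = -10 gives p(-10) = 0.
Dividing by (λ + 10) leaves λ^2 + 9λ - 36.
The quadratic factors as (λ + 12)·(λ - 3).
Eigenvalues: -12, -10, 3.

-12, -10, 3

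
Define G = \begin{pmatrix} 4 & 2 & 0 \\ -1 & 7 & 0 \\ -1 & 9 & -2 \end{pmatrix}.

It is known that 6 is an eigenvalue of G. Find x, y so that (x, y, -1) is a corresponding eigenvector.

We need (G - 6I)v = 0.
G - 6I = [[-2, 2, 0], [-1, 1, 0], [-1, 9, -8]].
Row 1: (-2)·x + (2)·y + (0)·-1 = 0
Row 2: (-1)·x + (1)·y + (0)·-1 = 0
Row 3: (-1)·x + (9)·y + (-8)·-1 = 0
Solving gives x = -1, y = -1.
Check: G·(-1, -1, -1) = (-6, -6, -6) = 6·(-1, -1, -1).

-1, -1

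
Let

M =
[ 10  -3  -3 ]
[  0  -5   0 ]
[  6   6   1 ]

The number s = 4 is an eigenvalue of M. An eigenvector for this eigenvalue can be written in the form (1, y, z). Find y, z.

0, 2

We need (M - 4I)v = 0.
M - 4I = [[6, -3, -3], [0, -9, 0], [6, 6, -3]].
Row 1: (6)·1 + (-3)·y + (-3)·z = 0
Row 2: (0)·1 + (-9)·y + (0)·z = 0
Row 3: (6)·1 + (6)·y + (-3)·z = 0
Solving gives y = 0, z = 2.
Check: M·(1, 0, 2) = (4, 0, 8) = 4·(1, 0, 2).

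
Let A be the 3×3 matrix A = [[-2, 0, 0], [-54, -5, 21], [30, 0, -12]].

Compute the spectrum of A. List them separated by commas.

Set up det(sI - A) = 0.
Expanding the 3×3 determinant: p(s) = s^3 + 19s^2 + 94s + 120.
Since p(-2) = 0, s = -2 is a root.
Factor out (s + 2): p(s) = (s + 2)·(s^2 + 17s + 60).
The quadratic factors as (s + 12)·(s + 5).
Eigenvalues: -12, -5, -2.

-12, -5, -2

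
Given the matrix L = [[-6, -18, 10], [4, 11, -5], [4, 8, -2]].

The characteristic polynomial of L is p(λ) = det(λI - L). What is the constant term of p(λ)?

12

p(λ) = λ^3 - 3λ^2 - 4λ + 12.
The constant term is 12.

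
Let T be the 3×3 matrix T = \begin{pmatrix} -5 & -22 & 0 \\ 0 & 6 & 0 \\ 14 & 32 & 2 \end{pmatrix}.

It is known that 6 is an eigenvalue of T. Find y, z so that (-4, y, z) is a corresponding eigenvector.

We need (T - 6I)v = 0.
T - 6I = [[-11, -22, 0], [0, 0, 0], [14, 32, -4]].
Row 1: (-11)·-4 + (-22)·y + (0)·z = 0
Row 2: (0)·-4 + (0)·y + (0)·z = 0
Row 3: (14)·-4 + (32)·y + (-4)·z = 0
Solving gives y = 2, z = 2.
Check: T·(-4, 2, 2) = (-24, 12, 12) = 6·(-4, 2, 2).

2, 2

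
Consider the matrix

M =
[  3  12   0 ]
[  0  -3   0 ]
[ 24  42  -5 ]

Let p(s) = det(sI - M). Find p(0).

-45

p(0) = det(0·I − M) = det(−M) = (−1)^3·det(M).
det(M) = 45, so p(0) = -45.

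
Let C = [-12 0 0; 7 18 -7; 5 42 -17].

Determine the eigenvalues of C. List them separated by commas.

Compute the characteristic polynomial p(t) = det(tI - C).
Cofactor expansion gives p(t) = t^3 + 11t^2 - 24t - 144.
Try t = -12: p(-12) = 0, so -12 is a root.
Factor out (t + 12): p(t) = (t + 12)·(t^2 - t - 12).
The quadratic factors as (t + 3)·(t - 4).
Eigenvalues: -12, -3, 4.

-12, -3, 4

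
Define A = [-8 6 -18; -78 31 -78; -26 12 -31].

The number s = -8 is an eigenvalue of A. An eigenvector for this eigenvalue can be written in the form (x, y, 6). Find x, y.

3, 18

We need (A + 8I)v = 0.
A + 8I = [[0, 6, -18], [-78, 39, -78], [-26, 12, -23]].
Row 1: (0)·x + (6)·y + (-18)·6 = 0
Row 2: (-78)·x + (39)·y + (-78)·6 = 0
Row 3: (-26)·x + (12)·y + (-23)·6 = 0
Solving gives x = 3, y = 18.
Check: A·(3, 18, 6) = (-24, -144, -48) = -8·(3, 18, 6).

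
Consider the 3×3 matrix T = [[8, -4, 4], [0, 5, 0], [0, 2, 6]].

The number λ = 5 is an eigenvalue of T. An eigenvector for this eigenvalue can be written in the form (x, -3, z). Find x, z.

-12, 6

We need (T - 5I)v = 0.
T - 5I = [[3, -4, 4], [0, 0, 0], [0, 2, 1]].
Row 1: (3)·x + (-4)·-3 + (4)·z = 0
Row 2: (0)·x + (0)·-3 + (0)·z = 0
Row 3: (0)·x + (2)·-3 + (1)·z = 0
Solving gives x = -12, z = 6.
Check: T·(-12, -3, 6) = (-60, -15, 30) = 5·(-12, -3, 6).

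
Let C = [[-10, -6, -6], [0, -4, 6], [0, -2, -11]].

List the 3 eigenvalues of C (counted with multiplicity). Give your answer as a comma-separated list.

Compute the characteristic polynomial p(λ) = det(λI - C).
Expanding along the first row, p(λ) = λ^3 + 25λ^2 + 206λ + 560.
Try λ = -10: p(-10) = 0, so -10 is a root.
Dividing by (λ + 10) leaves λ^2 + 15λ + 56.
The quadratic factors as (λ + 8)·(λ + 7).
Eigenvalues: -10, -8, -7.

-10, -8, -7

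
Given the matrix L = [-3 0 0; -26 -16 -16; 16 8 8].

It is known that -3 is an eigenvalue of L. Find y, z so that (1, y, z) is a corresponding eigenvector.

-2, 0

We need (L + 3I)v = 0.
L + 3I = [[0, 0, 0], [-26, -13, -16], [16, 8, 11]].
Row 1: (0)·1 + (0)·y + (0)·z = 0
Row 2: (-26)·1 + (-13)·y + (-16)·z = 0
Row 3: (16)·1 + (8)·y + (11)·z = 0
Solving gives y = -2, z = 0.
Check: L·(1, -2, 0) = (-3, 6, 0) = -3·(1, -2, 0).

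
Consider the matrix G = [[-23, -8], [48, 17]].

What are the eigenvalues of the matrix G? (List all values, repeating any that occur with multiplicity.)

-7, 1

det(G - lambda·I) = (-23 - lambda)(17 - lambda) - (-8)·(48) = lambda^2 + 6·lambda - 7.
This factors as (lambda + 7)·(lambda - 1) = 0.
Eigenvalues: -7, 1.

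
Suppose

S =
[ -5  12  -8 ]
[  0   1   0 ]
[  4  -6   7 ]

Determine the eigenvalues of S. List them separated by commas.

-1, 1, 3

Set up det(sI - S) = 0.
Expanding along the first row, p(s) = s^3 - 3s^2 - s + 3.
Try s = -1: p(-1) = 0, so -1 is a root.
Dividing by (s + 1) leaves s^2 - 4s + 3.
The quadratic factors as (s - 1)·(s - 3).
Eigenvalues: -1, 1, 3.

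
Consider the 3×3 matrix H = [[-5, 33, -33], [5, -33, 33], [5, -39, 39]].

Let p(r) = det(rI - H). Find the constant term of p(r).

p(r) = r^3 - r^2 - 30r.
The constant term is 0.

0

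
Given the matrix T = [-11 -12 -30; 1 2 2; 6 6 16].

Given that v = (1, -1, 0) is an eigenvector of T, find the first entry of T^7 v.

1

First find the eigenvalue: Tv = (1, -1, 0) = 1·(1, -1, 0), so λ = 1.
Then T^7 v = λ^7·v = 1^7·(1, -1, 0) = 1·(1, -1, 0) = (1, -1, 0).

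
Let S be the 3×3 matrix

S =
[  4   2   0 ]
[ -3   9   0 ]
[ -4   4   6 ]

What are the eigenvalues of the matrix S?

6, 6, 7

The characteristic polynomial is p(t) = det(tI - S).
Expanding the 3×3 determinant: p(t) = t^3 - 19t^2 + 120t - 252.
Since p(7) = 0, t = 7 is a root.
Dividing by (t - 7) leaves t^2 - 12t + 36.
The quadratic factor is (t - 6)^2.
Eigenvalues: 6, 6, 7.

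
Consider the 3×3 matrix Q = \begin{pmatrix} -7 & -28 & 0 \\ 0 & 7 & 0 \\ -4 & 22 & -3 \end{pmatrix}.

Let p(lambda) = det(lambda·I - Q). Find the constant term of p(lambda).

-147

p(lambda) = lambda^3 + 3·lambda^2 - 49·lambda - 147.
The constant term is -147.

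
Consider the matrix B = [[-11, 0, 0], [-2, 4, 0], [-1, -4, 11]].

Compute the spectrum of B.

-11, 4, 11

B is lower triangular, so its eigenvalues are the diagonal entries.
Diagonal: -11, 4, 11.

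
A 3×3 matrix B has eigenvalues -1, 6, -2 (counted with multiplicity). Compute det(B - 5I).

If B has eigenvalues -1, 6, -2, then B - 5I has eigenvalues -6, 1, -7.
det(B - 5I) = (-6) · (1) · (-7) = 42.

42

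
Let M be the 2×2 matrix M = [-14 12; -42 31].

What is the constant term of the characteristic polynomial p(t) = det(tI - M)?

70

p(0) = det(0·I − M) = det(−M) = (−1)^2·det(M).
det(M) = 70, so p(0) = 70.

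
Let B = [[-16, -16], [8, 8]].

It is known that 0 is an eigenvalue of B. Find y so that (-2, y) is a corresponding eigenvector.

We need (B)v = 0.
B = [[-16, -16], [8, 8]].
Row 1: (-16)·-2 + (-16)·y = 0
Row 2: (8)·-2 + (8)·y = 0
Solving gives y = 2.
Check: B·(-2, 2) = (0, 0) = 0·(-2, 2).

2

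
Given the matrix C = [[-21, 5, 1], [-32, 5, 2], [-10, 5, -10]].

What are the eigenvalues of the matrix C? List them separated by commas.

The characteristic polynomial is p(s) = det(sI - C).
Expanding the 3×3 determinant: p(s) = s^3 + 26s^2 + 215s + 550.
Try s = -5: p(-5) = 0, so -5 is a root.
Factor out (s + 5): p(s) = (s + 5)·(s^2 + 21s + 110).
The quadratic factors as (s + 11)·(s + 10).
Eigenvalues: -11, -10, -5.

-11, -10, -5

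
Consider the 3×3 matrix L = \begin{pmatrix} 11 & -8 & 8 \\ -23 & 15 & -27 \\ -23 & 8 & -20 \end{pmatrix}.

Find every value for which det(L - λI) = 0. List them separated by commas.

-12, 7, 11

The characteristic polynomial is p(t) = det(tI - L).
Expanding along the first row, p(t) = t^3 - 6t^2 - 139t + 924.
Since p(11) = 0, t = 11 is a root.
Factor out (t - 11): p(t) = (t - 11)·(t^2 + 5t - 84).
The quadratic factors as (t + 12)·(t - 7).
Eigenvalues: -12, 7, 11.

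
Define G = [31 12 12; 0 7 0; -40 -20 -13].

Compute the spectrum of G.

Compute the characteristic polynomial p(λ) = det(λI - G).
Expanding the 3×3 determinant: p(λ) = λ^3 - 25λ^2 + 203λ - 539.
Since p(7) = 0, λ = 7 is a root.
Factor out (λ - 7): p(λ) = (λ - 7)·(λ^2 - 18λ + 77).
The quadratic factors as (λ - 7)·(λ - 11).
Eigenvalues: 7, 7, 11.

7, 7, 11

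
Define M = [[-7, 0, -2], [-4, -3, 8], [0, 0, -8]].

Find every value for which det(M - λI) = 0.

-8, -7, -3

Set up det(μI - M) = 0.
Cofactor expansion gives p(μ) = μ^3 + 18μ^2 + 101μ + 168.
Try μ = -7: p(-7) = 0, so -7 is a root.
Factor out (μ + 7): p(μ) = (μ + 7)·(μ^2 + 11μ + 24).
The quadratic factors as (μ + 8)·(μ + 3).
Eigenvalues: -8, -7, -3.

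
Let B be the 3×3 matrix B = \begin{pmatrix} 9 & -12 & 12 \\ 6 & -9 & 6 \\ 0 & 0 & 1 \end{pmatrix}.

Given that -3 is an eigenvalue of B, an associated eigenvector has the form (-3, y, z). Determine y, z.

We need (B + 3I)v = 0.
B + 3I = [[12, -12, 12], [6, -6, 6], [0, 0, 4]].
Row 1: (12)·-3 + (-12)·y + (12)·z = 0
Row 2: (6)·-3 + (-6)·y + (6)·z = 0
Row 3: (0)·-3 + (0)·y + (4)·z = 0
Solving gives y = -3, z = 0.
Check: B·(-3, -3, 0) = (9, 9, 0) = -3·(-3, -3, 0).

-3, 0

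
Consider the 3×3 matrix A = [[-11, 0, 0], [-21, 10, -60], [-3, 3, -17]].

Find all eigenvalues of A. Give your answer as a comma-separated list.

-11, -5, -2

The characteristic polynomial is p(t) = det(tI - A).
Cofactor expansion gives p(t) = t^3 + 18t^2 + 87t + 110.
Since p(-11) = 0, t = -11 is a root.
Dividing by (t + 11) leaves t^2 + 7t + 10.
The quadratic factors as (t + 5)·(t + 2).
Eigenvalues: -11, -5, -2.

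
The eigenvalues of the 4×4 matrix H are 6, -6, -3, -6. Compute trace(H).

trace(H) is the sum of the eigenvalues: (6) + (-6) + (-3) + (-6) = -9.

-9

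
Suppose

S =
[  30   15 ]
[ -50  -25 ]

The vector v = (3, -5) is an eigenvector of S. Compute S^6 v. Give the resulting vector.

(46875, -78125)

First find the eigenvalue: Sv = (15, -25) = 5·(3, -5), so λ = 5.
Then S^6 v = λ^6·v = 5^6·(3, -5) = 15625·(3, -5) = (46875, -78125).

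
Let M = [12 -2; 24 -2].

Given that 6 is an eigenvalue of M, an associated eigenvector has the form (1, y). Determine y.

We need (M - 6I)v = 0.
M - 6I = [[6, -2], [24, -8]].
Row 1: (6)·1 + (-2)·y = 0
Row 2: (24)·1 + (-8)·y = 0
Solving gives y = 3.
Check: M·(1, 3) = (6, 18) = 6·(1, 3).

3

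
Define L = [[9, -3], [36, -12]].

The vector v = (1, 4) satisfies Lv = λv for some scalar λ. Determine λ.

Compute Lv: L·(1, 4) = (-3, -12).
Since Lv = λv, compare component 1: -3 = λ·1, so λ = -3.

-3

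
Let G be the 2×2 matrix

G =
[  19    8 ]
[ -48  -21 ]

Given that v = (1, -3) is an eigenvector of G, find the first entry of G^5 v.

-3125

First find the eigenvalue: Gv = (-5, 15) = -5·(1, -3), so λ = -5.
Then G^5 v = λ^5·v = (-5)^5·(1, -3) = -3125·(1, -3) = (-3125, 9375).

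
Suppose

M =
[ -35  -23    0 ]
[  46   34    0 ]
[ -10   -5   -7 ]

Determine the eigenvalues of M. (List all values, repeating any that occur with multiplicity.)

-12, -7, 11

Set up det(sI - M) = 0.
Expanding the 3×3 determinant: p(s) = s^3 + 8s^2 - 125s - 924.
Rational-root test: s = -12 gives p(-12) = 0.
Factor out (s + 12): p(s) = (s + 12)·(s^2 - 4s - 77).
The quadratic factors as (s + 7)·(s - 11).
Eigenvalues: -12, -7, 11.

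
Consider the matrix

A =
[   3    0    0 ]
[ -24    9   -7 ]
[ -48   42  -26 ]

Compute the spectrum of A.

Set up det(rI - A) = 0.
Expanding the 3×3 determinant: p(r) = r^3 + 14r^2 + 9r - 180.
Try r = 3: p(3) = 0, so 3 is a root.
Factor out (r - 3): p(r) = (r - 3)·(r^2 + 17r + 60).
The quadratic factors as (r + 12)·(r + 5).
Eigenvalues: -12, -5, 3.

-12, -5, 3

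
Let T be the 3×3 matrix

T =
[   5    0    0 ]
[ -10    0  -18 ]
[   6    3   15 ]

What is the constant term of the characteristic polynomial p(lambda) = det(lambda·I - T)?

-270

p(0) = det(0·I − T) = det(−T) = (−1)^3·det(T).
det(T) = 270, so p(0) = -270.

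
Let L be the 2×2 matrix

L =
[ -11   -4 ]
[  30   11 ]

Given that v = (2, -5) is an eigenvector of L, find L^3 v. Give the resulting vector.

(-2, 5)

First find the eigenvalue: Lv = (-2, 5) = -1·(2, -5), so λ = -1.
Then L^3 v = λ^3·v = (-1)^3·(2, -5) = -1·(2, -5) = (-2, 5).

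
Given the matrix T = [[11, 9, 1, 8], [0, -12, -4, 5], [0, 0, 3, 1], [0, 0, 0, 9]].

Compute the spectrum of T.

T is upper triangular, so its eigenvalues are the diagonal entries.
Diagonal: 11, -12, 3, 9.

-12, 3, 9, 11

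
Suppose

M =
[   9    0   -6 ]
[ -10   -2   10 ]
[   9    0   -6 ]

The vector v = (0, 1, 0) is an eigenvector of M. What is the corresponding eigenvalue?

-2

Compute Mv: M·(0, 1, 0) = (0, -2, 0).
Since Mv = λv, compare component 2: -2 = λ·1, so λ = -2.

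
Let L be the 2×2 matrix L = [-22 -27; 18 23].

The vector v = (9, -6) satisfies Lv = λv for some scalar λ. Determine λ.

Compute Lv: L·(9, -6) = (-36, 24).
Since Lv = λv, compare component 1: -36 = λ·9, so λ = -4.

-4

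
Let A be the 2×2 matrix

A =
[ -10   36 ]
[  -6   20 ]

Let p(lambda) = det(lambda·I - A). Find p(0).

16

p(0) = det(0·I − A) = det(−A) = (−1)^2·det(A).
det(A) = 16, so p(0) = 16.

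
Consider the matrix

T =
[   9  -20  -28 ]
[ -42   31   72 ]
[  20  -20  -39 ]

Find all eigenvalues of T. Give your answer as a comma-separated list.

Set up det(λI - T) = 0.
Cofactor expansion gives p(λ) = λ^3 - λ^2 - 121λ + 121.
Since p(-11) = 0, λ = -11 is a root.
Dividing by (λ + 11) leaves λ^2 - 12λ + 11.
The quadratic factors as (λ - 1)·(λ - 11).
Eigenvalues: -11, 1, 11.

-11, 1, 11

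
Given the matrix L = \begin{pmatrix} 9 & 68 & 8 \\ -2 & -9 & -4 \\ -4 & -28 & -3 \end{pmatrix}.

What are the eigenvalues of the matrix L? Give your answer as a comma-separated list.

-5, -3, 5

Set up det(λI - L) = 0.
Expanding along the first row, p(λ) = λ^3 + 3λ^2 - 25λ - 75.
Since p(-3) = 0, λ = -3 is a root.
Dividing by (λ + 3) leaves λ^2 - 25.
The quadratic factors as (λ + 5)·(λ - 5).
Eigenvalues: -5, -3, 5.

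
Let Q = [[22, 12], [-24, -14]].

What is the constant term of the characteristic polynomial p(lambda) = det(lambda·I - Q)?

-20

p(0) = det(0·I − Q) = det(−Q) = (−1)^2·det(Q).
det(Q) = -20, so p(0) = -20.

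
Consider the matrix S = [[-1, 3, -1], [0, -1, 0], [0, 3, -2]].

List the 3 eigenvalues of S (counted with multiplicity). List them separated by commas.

Set up det(μI - S) = 0.
Expanding the 3×3 determinant: p(μ) = μ^3 + 4μ^2 + 5μ + 2.
Since p(-1) = 0, μ = -1 is a root.
Dividing by (μ + 1) leaves μ^2 + 3μ + 2.
The quadratic factors as (μ + 2)·(μ + 1).
Eigenvalues: -2, -1, -1.

-2, -1, -1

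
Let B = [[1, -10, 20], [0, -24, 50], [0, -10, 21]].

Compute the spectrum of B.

-4, 1, 1

Compute the characteristic polynomial p(λ) = det(λI - B).
Expanding the 3×3 determinant: p(λ) = λ^3 + 2λ^2 - 7λ + 4.
Rational-root test: λ = 1 gives p(1) = 0.
Dividing by (λ - 1) leaves λ^2 + 3λ - 4.
The quadratic factors as (λ + 4)·(λ - 1).
Eigenvalues: -4, 1, 1.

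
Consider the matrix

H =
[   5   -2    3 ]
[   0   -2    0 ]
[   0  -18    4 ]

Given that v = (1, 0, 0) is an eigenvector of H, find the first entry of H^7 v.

First find the eigenvalue: Hv = (5, 0, 0) = 5·(1, 0, 0), so λ = 5.
Then H^7 v = λ^7·v = 5^7·(1, 0, 0) = 78125·(1, 0, 0) = (78125, 0, 0).

78125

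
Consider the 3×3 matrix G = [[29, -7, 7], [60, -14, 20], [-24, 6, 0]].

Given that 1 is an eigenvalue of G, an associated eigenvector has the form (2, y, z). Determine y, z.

We need (G - 1I)v = 0.
G - 1I = [[28, -7, 7], [60, -15, 20], [-24, 6, -1]].
Row 1: (28)·2 + (-7)·y + (7)·z = 0
Row 2: (60)·2 + (-15)·y + (20)·z = 0
Row 3: (-24)·2 + (6)·y + (-1)·z = 0
Solving gives y = 8, z = 0.
Check: G·(2, 8, 0) = (2, 8, 0) = 1·(2, 8, 0).

8, 0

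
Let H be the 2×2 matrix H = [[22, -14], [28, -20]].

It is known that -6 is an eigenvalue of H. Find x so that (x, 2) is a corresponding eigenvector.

1

We need (H + 6I)v = 0.
H + 6I = [[28, -14], [28, -14]].
Row 1: (28)·x + (-14)·2 = 0
Row 2: (28)·x + (-14)·2 = 0
Solving gives x = 1.
Check: H·(1, 2) = (-6, -12) = -6·(1, 2).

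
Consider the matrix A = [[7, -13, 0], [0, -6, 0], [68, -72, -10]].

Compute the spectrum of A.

Set up det(sI - A) = 0.
Expanding the 3×3 determinant: p(s) = s^3 + 9s^2 - 52s - 420.
Rational-root test: s = 7 gives p(7) = 0.
Dividing by (s - 7) leaves s^2 + 16s + 60.
The quadratic factors as (s + 10)·(s + 6).
Eigenvalues: -10, -6, 7.

-10, -6, 7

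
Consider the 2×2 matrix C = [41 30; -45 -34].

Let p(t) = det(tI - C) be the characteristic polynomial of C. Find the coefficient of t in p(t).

-7

The coefficient of t of det(tI - C) is −trace(C).
trace(C) = (41) + (-34) = 7, so the coefficient is -7.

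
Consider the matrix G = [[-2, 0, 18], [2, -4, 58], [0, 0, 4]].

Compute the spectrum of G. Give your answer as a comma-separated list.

Set up det(lambda·I - G) = 0.
Expanding along the first row, p(lambda) = lambda^3 + 2·lambda^2 - 16·lambda - 32.
Rational-root test: lambda = -2 gives p(-2) = 0.
Factor out (lambda + 2): p(lambda) = (lambda + 2)·(lambda^2 - 16).
The quadratic factors as (lambda + 4)·(lambda - 4).
Eigenvalues: -4, -2, 4.

-4, -2, 4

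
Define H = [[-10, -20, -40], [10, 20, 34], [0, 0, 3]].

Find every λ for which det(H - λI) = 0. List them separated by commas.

The characteristic polynomial is p(t) = det(tI - H).
Expanding the 3×3 determinant: p(t) = t^3 - 13t^2 + 30t.
Try t = 3: p(3) = 0, so 3 is a root.
Dividing by (t - 3) leaves t^2 - 10t.
The quadratic factors as t·(t - 10).
Eigenvalues: 0, 3, 10.

0, 3, 10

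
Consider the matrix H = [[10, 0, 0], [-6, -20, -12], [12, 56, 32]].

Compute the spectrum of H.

The characteristic polynomial is p(t) = det(tI - H).
Cofactor expansion gives p(t) = t^3 - 22t^2 + 152t - 320.
Try t = 10: p(10) = 0, so 10 is a root.
Dividing by (t - 10) leaves t^2 - 12t + 32.
The quadratic factors as (t - 4)·(t - 8).
Eigenvalues: 4, 8, 10.

4, 8, 10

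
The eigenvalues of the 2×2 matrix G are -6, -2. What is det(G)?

12

det(G) is the product of the eigenvalues: (-6) · (-2) = 12.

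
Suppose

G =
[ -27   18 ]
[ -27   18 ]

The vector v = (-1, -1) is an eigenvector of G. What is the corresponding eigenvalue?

Compute Gv: G·(-1, -1) = (9, 9).
Since Gv = λv, compare component 1: 9 = λ·-1, so λ = -9.

-9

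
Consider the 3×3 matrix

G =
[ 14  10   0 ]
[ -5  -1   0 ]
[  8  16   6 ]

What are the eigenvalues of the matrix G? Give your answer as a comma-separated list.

4, 6, 9

Compute the characteristic polynomial p(λ) = det(λI - G).
Cofactor expansion gives p(λ) = λ^3 - 19λ^2 + 114λ - 216.
Try λ = 6: p(6) = 0, so 6 is a root.
Dividing by (λ - 6) leaves λ^2 - 13λ + 36.
The quadratic factors as (λ - 4)·(λ - 9).
Eigenvalues: 4, 6, 9.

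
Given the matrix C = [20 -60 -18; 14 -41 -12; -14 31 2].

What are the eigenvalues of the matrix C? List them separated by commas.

-10, -8, -1

Compute the characteristic polynomial p(λ) = det(λI - C).
Expanding the 3×3 determinant: p(λ) = λ^3 + 19λ^2 + 98λ + 80.
Rational-root test: λ = -10 gives p(-10) = 0.
Factor out (λ + 10): p(λ) = (λ + 10)·(λ^2 + 9λ + 8).
The quadratic factors as (λ + 8)·(λ + 1).
Eigenvalues: -10, -8, -1.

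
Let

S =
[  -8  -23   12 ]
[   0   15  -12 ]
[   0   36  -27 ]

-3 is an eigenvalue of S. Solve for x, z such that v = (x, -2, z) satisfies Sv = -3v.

2, -3

We need (S + 3I)v = 0.
S + 3I = [[-5, -23, 12], [0, 18, -12], [0, 36, -24]].
Row 1: (-5)·x + (-23)·-2 + (12)·z = 0
Row 2: (0)·x + (18)·-2 + (-12)·z = 0
Row 3: (0)·x + (36)·-2 + (-24)·z = 0
Solving gives x = 2, z = -3.
Check: S·(2, -2, -3) = (-6, 6, 9) = -3·(2, -2, -3).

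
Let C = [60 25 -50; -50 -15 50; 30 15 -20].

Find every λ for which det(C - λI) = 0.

The characteristic polynomial is p(μ) = det(μI - C).
Cofactor expansion gives p(μ) = μ^3 - 25μ^2 + 200μ - 500.
Rational-root test: μ = 5 gives p(5) = 0.
Dividing by (μ - 5) leaves μ^2 - 20μ + 100.
The quadratic factor is (μ - 10)^2.
Eigenvalues: 5, 10, 10.

5, 10, 10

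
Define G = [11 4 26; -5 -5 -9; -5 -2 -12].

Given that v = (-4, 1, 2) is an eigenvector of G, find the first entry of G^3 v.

First find the eigenvalue: Gv = (12, -3, -6) = -3·(-4, 1, 2), so λ = -3.
Then G^3 v = λ^3·v = (-3)^3·(-4, 1, 2) = -27·(-4, 1, 2) = (108, -27, -54).

108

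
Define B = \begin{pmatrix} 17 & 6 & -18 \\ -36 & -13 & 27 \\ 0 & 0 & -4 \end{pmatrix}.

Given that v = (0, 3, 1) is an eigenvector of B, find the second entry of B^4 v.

768

First find the eigenvalue: Bv = (0, -12, -4) = -4·(0, 3, 1), so λ = -4.
Then B^4 v = λ^4·v = (-4)^4·(0, 3, 1) = 256·(0, 3, 1) = (0, 768, 256).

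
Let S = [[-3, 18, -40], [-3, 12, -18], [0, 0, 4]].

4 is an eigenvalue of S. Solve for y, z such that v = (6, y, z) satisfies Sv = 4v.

9, 3

We need (S - 4I)v = 0.
S - 4I = [[-7, 18, -40], [-3, 8, -18], [0, 0, 0]].
Row 1: (-7)·6 + (18)·y + (-40)·z = 0
Row 2: (-3)·6 + (8)·y + (-18)·z = 0
Row 3: (0)·6 + (0)·y + (0)·z = 0
Solving gives y = 9, z = 3.
Check: S·(6, 9, 3) = (24, 36, 12) = 4·(6, 9, 3).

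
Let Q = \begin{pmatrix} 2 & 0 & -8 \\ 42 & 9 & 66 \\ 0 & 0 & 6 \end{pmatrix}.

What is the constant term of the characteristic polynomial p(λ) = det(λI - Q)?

-108

p(0) = det(0·I − Q) = det(−Q) = (−1)^3·det(Q).
det(Q) = 108, so p(0) = -108.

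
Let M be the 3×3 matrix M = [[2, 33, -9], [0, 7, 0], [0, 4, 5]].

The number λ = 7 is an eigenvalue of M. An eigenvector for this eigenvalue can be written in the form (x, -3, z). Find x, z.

-9, -6

We need (M - 7I)v = 0.
M - 7I = [[-5, 33, -9], [0, 0, 0], [0, 4, -2]].
Row 1: (-5)·x + (33)·-3 + (-9)·z = 0
Row 2: (0)·x + (0)·-3 + (0)·z = 0
Row 3: (0)·x + (4)·-3 + (-2)·z = 0
Solving gives x = -9, z = -6.
Check: M·(-9, -3, -6) = (-63, -21, -42) = 7·(-9, -3, -6).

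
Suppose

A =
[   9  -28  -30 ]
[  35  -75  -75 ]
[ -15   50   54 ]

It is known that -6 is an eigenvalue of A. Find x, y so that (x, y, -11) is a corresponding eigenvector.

We need (A + 6I)v = 0.
A + 6I = [[15, -28, -30], [35, -69, -75], [-15, 50, 60]].
Row 1: (15)·x + (-28)·y + (-30)·-11 = 0
Row 2: (35)·x + (-69)·y + (-75)·-11 = 0
Row 3: (-15)·x + (50)·y + (60)·-11 = 0
Solving gives x = 6, y = 15.
Check: A·(6, 15, -11) = (-36, -90, 66) = -6·(6, 15, -11).

6, 15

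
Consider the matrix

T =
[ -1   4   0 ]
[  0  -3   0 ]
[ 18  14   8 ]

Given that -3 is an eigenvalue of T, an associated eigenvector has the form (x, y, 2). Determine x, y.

We need (T + 3I)v = 0.
T + 3I = [[2, 4, 0], [0, 0, 0], [18, 14, 11]].
Row 1: (2)·x + (4)·y + (0)·2 = 0
Row 2: (0)·x + (0)·y + (0)·2 = 0
Row 3: (18)·x + (14)·y + (11)·2 = 0
Solving gives x = -2, y = 1.
Check: T·(-2, 1, 2) = (6, -3, -6) = -3·(-2, 1, 2).

-2, 1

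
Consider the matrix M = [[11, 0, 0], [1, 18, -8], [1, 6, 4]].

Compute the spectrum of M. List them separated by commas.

The characteristic polynomial is p(lambda) = det(lambda·I - M).
Cofactor expansion gives p(lambda) = lambda^3 - 33·lambda^2 + 362·lambda - 1320.
Since p(11) = 0, lambda = 11 is a root.
Dividing by (lambda - 11) leaves lambda^2 - 22·lambda + 120.
The quadratic factors as (lambda - 10)·(lambda - 12).
Eigenvalues: 10, 11, 12.

10, 11, 12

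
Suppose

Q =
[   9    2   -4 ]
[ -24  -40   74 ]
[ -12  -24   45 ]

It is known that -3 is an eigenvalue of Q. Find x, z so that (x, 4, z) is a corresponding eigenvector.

We need (Q + 3I)v = 0.
Q + 3I = [[12, 2, -4], [-24, -37, 74], [-12, -24, 48]].
Row 1: (12)·x + (2)·4 + (-4)·z = 0
Row 2: (-24)·x + (-37)·4 + (74)·z = 0
Row 3: (-12)·x + (-24)·4 + (48)·z = 0
Solving gives x = 0, z = 2.
Check: Q·(0, 4, 2) = (0, -12, -6) = -3·(0, 4, 2).

0, 2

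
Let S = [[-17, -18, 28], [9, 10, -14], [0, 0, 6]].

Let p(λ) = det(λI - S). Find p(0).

p(0) = det(0·I − S) = det(−S) = (−1)^3·det(S).
det(S) = -48, so p(0) = 48.

48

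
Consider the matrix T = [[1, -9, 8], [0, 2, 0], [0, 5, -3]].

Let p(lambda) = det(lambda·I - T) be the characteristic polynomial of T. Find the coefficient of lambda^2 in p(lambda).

The coefficient of lambda^2 of det(lambda·I - T) is −trace(T).
trace(T) = (1) + (2) + (-3) = 0, so the coefficient is 0.

0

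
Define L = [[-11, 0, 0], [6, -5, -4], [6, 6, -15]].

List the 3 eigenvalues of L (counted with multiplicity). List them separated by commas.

-11, -11, -9

Compute the characteristic polynomial p(lambda) = det(lambda·I - L).
Cofactor expansion gives p(lambda) = lambda^3 + 31·lambda^2 + 319·lambda + 1089.
Try lambda = -9: p(-9) = 0, so -9 is a root.
Factor out (lambda + 9): p(lambda) = (lambda + 9)·(lambda^2 + 22·lambda + 121).
The quadratic factor is (lambda + 11)^2.
Eigenvalues: -11, -11, -9.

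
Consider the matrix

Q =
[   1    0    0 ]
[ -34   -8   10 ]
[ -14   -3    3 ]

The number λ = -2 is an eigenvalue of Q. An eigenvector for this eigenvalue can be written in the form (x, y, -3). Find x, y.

We need (Q + 2I)v = 0.
Q + 2I = [[3, 0, 0], [-34, -6, 10], [-14, -3, 5]].
Row 1: (3)·x + (0)·y + (0)·-3 = 0
Row 2: (-34)·x + (-6)·y + (10)·-3 = 0
Row 3: (-14)·x + (-3)·y + (5)·-3 = 0
Solving gives x = 0, y = -5.
Check: Q·(0, -5, -3) = (0, 10, 6) = -2·(0, -5, -3).

0, -5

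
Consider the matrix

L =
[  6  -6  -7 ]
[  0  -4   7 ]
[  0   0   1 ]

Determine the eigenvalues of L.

L is upper triangular, so its eigenvalues are the diagonal entries.
Diagonal: 6, -4, 1.

-4, 1, 6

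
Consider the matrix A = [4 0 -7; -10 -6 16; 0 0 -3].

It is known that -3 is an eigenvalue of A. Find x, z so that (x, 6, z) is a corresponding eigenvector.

3, 3

We need (A + 3I)v = 0.
A + 3I = [[7, 0, -7], [-10, -3, 16], [0, 0, 0]].
Row 1: (7)·x + (0)·6 + (-7)·z = 0
Row 2: (-10)·x + (-3)·6 + (16)·z = 0
Row 3: (0)·x + (0)·6 + (0)·z = 0
Solving gives x = 3, z = 3.
Check: A·(3, 6, 3) = (-9, -18, -9) = -3·(3, 6, 3).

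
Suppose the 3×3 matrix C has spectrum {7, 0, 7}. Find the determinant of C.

0

det(C) is the product of the eigenvalues: (7) · (0) · (7) = 0.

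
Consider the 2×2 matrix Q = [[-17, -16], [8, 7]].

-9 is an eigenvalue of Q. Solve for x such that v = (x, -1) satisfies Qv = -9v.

We need (Q + 9I)v = 0.
Q + 9I = [[-8, -16], [8, 16]].
Row 1: (-8)·x + (-16)·-1 = 0
Row 2: (8)·x + (16)·-1 = 0
Solving gives x = 2.
Check: Q·(2, -1) = (-18, 9) = -9·(2, -1).

2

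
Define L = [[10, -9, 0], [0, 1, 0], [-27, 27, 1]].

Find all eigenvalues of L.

1, 1, 10

Compute the characteristic polynomial p(λ) = det(λI - L).
Cofactor expansion gives p(λ) = λ^3 - 12λ^2 + 21λ - 10.
Since p(10) = 0, λ = 10 is a root.
Factor out (λ - 10): p(λ) = (λ - 10)·(λ^2 - 2λ + 1).
The quadratic factor is (λ - 1)^2.
Eigenvalues: 1, 1, 10.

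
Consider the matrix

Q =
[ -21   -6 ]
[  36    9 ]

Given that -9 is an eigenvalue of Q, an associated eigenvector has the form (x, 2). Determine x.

-1

We need (Q + 9I)v = 0.
Q + 9I = [[-12, -6], [36, 18]].
Row 1: (-12)·x + (-6)·2 = 0
Row 2: (36)·x + (18)·2 = 0
Solving gives x = -1.
Check: Q·(-1, 2) = (9, -18) = -9·(-1, 2).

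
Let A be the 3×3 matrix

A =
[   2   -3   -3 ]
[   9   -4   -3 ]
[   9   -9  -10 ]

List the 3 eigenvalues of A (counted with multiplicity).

Compute the characteristic polynomial p(lambda) = det(lambda·I - A).
Expanding along the first row, p(lambda) = lambda^3 + 12·lambda^2 + 39·lambda + 28.
Try lambda = -1: p(-1) = 0, so -1 is a root.
Dividing by (lambda + 1) leaves lambda^2 + 11·lambda + 28.
The quadratic factors as (lambda + 7)·(lambda + 4).
Eigenvalues: -7, -4, -1.

-7, -4, -1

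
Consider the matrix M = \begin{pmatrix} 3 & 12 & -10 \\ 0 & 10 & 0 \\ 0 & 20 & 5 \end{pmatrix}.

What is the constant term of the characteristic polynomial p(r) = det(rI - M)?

-150

p(0) = det(0·I − M) = det(−M) = (−1)^3·det(M).
det(M) = 150, so p(0) = -150.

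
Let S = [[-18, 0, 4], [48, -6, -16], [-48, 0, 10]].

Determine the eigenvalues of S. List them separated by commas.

-6, -6, -2

Set up det(tI - S) = 0.
Cofactor expansion gives p(t) = t^3 + 14t^2 + 60t + 72.
Try t = -6: p(-6) = 0, so -6 is a root.
Dividing by (t + 6) leaves t^2 + 8t + 12.
The quadratic factors as (t + 6)·(t + 2).
Eigenvalues: -6, -6, -2.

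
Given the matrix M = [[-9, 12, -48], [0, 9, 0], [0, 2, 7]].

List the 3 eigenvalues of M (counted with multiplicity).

Set up det(λI - M) = 0.
Cofactor expansion gives p(λ) = λ^3 - 7λ^2 - 81λ + 567.
Since p(7) = 0, λ = 7 is a root.
Dividing by (λ - 7) leaves λ^2 - 81.
The quadratic factors as (λ + 9)·(λ - 9).
Eigenvalues: -9, 7, 9.

-9, 7, 9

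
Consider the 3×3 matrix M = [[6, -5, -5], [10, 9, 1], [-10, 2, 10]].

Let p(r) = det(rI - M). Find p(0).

-528

p(0) = det(0·I − M) = det(−M) = (−1)^3·det(M).
det(M) = 528, so p(0) = -528.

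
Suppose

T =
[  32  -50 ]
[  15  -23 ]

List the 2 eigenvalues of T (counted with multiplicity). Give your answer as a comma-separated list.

det(T - λI) = (32 - λ)(-23 - λ) - (-50)·(15) = λ^2 - 9λ + 14.
This factors as (λ - 2)·(λ - 7) = 0.
Eigenvalues: 2, 7.

2, 7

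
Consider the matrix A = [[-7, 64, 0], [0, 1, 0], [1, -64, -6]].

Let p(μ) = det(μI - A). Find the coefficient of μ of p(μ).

p(μ) = μ^3 + 12μ^2 + 29μ - 42.
The coefficient of μ is 29.

29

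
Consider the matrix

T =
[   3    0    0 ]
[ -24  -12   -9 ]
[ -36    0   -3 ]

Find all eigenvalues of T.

Compute the characteristic polynomial p(r) = det(rI - T).
Cofactor expansion gives p(r) = r^3 + 12r^2 - 9r - 108.
Rational-root test: r = -3 gives p(-3) = 0.
Dividing by (r + 3) leaves r^2 + 9r - 36.
The quadratic factors as (r + 12)·(r - 3).
Eigenvalues: -12, -3, 3.

-12, -3, 3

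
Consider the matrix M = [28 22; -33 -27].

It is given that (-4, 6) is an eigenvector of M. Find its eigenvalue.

Compute Mv: M·(-4, 6) = (20, -30).
Since Mv = λv, compare component 1: 20 = λ·-4, so λ = -5.

-5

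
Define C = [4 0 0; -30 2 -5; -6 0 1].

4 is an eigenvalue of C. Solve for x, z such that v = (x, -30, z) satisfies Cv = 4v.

We need (C - 4I)v = 0.
C - 4I = [[0, 0, 0], [-30, -2, -5], [-6, 0, -3]].
Row 1: (0)·x + (0)·-30 + (0)·z = 0
Row 2: (-30)·x + (-2)·-30 + (-5)·z = 0
Row 3: (-6)·x + (0)·-30 + (-3)·z = 0
Solving gives x = 3, z = -6.
Check: C·(3, -30, -6) = (12, -120, -24) = 4·(3, -30, -6).

3, -6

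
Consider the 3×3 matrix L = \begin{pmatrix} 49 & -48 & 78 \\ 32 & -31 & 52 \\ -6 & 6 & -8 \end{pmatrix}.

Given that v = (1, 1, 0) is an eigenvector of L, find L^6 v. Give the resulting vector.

First find the eigenvalue: Lv = (1, 1, 0) = 1·(1, 1, 0), so λ = 1.
Then L^6 v = λ^6·v = 1^6·(1, 1, 0) = 1·(1, 1, 0) = (1, 1, 0).

(1, 1, 0)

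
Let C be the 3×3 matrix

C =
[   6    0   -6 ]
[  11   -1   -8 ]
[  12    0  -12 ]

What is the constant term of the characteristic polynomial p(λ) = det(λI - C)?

p(0) = det(0·I − C) = det(−C) = (−1)^3·det(C).
det(C) = 0, so p(0) = 0.

0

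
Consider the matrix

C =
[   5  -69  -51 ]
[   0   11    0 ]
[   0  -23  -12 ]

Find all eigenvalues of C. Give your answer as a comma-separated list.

-12, 5, 11

Compute the characteristic polynomial p(r) = det(rI - C).
Expanding the 3×3 determinant: p(r) = r^3 - 4r^2 - 137r + 660.
Since p(5) = 0, r = 5 is a root.
Factor out (r - 5): p(r) = (r - 5)·(r^2 + r - 132).
The quadratic factors as (r + 12)·(r - 11).
Eigenvalues: -12, 5, 11.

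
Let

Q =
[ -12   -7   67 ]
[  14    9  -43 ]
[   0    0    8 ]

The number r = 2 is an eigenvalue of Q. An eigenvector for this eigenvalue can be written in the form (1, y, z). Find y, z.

We need (Q - 2I)v = 0.
Q - 2I = [[-14, -7, 67], [14, 7, -43], [0, 0, 6]].
Row 1: (-14)·1 + (-7)·y + (67)·z = 0
Row 2: (14)·1 + (7)·y + (-43)·z = 0
Row 3: (0)·1 + (0)·y + (6)·z = 0
Solving gives y = -2, z = 0.
Check: Q·(1, -2, 0) = (2, -4, 0) = 2·(1, -2, 0).

-2, 0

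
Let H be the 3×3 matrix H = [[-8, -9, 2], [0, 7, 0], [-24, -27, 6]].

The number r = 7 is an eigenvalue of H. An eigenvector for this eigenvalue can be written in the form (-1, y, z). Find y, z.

We need (H - 7I)v = 0.
H - 7I = [[-15, -9, 2], [0, 0, 0], [-24, -27, -1]].
Row 1: (-15)·-1 + (-9)·y + (2)·z = 0
Row 2: (0)·-1 + (0)·y + (0)·z = 0
Row 3: (-24)·-1 + (-27)·y + (-1)·z = 0
Solving gives y = 1, z = -3.
Check: H·(-1, 1, -3) = (-7, 7, -21) = 7·(-1, 1, -3).

1, -3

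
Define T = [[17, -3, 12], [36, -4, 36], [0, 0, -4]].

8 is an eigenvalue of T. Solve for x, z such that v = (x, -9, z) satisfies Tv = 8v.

We need (T - 8I)v = 0.
T - 8I = [[9, -3, 12], [36, -12, 36], [0, 0, -12]].
Row 1: (9)·x + (-3)·-9 + (12)·z = 0
Row 2: (36)·x + (-12)·-9 + (36)·z = 0
Row 3: (0)·x + (0)·-9 + (-12)·z = 0
Solving gives x = -3, z = 0.
Check: T·(-3, -9, 0) = (-24, -72, 0) = 8·(-3, -9, 0).

-3, 0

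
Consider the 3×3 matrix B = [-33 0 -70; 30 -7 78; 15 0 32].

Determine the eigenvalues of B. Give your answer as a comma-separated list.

-7, -3, 2

Compute the characteristic polynomial p(s) = det(sI - B).
Expanding the 3×3 determinant: p(s) = s^3 + 8s^2 + s - 42.
Try s = 2: p(2) = 0, so 2 is a root.
Dividing by (s - 2) leaves s^2 + 10s + 21.
The quadratic factors as (s + 7)·(s + 3).
Eigenvalues: -7, -3, 2.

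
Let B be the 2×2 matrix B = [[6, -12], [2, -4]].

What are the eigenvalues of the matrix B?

0, 2

det(B - lambda·I) = (6 - lambda)(-4 - lambda) - (-12)·(2) = lambda^2 - 2·lambda.
This factors as lambda·(lambda - 2) = 0.
Eigenvalues: 0, 2.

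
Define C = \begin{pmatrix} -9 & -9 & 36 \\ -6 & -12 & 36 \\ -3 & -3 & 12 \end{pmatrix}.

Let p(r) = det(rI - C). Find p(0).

p(0) = det(0·I − C) = det(−C) = (−1)^3·det(C).
det(C) = 0, so p(0) = 0.

0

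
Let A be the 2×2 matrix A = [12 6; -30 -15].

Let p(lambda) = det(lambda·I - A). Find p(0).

p(0) = det(0·I − A) = det(−A) = (−1)^2·det(A).
det(A) = 0, so p(0) = 0.

0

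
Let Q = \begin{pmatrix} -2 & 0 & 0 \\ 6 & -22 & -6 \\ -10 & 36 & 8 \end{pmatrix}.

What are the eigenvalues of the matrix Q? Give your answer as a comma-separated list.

Set up det(rI - Q) = 0.
Cofactor expansion gives p(r) = r^3 + 16r^2 + 68r + 80.
Rational-root test: r = -2 gives p(-2) = 0.
Factor out (r + 2): p(r) = (r + 2)·(r^2 + 14r + 40).
The quadratic factors as (r + 10)·(r + 4).
Eigenvalues: -10, -4, -2.

-10, -4, -2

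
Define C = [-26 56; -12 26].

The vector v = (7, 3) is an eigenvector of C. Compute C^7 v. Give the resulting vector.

(-896, -384)

First find the eigenvalue: Cv = (-14, -6) = -2·(7, 3), so λ = -2.
Then C^7 v = λ^7·v = (-2)^7·(7, 3) = -128·(7, 3) = (-896, -384).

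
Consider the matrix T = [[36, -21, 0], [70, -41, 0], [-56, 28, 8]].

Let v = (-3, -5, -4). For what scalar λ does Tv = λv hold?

Compute Tv: T·(-3, -5, -4) = (-3, -5, -4).
Since Tv = λv, compare component 1: -3 = λ·-3, so λ = 1.

1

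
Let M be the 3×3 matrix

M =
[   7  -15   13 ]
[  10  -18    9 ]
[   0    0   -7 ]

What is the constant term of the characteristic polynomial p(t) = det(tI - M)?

p(0) = det(0·I − M) = det(−M) = (−1)^3·det(M).
det(M) = -168, so p(0) = 168.

168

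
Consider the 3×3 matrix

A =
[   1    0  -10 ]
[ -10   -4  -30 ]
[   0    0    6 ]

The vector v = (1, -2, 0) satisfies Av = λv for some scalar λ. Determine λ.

1

Compute Av: A·(1, -2, 0) = (1, -2, 0).
Since Av = λv, compare component 1: 1 = λ·1, so λ = 1.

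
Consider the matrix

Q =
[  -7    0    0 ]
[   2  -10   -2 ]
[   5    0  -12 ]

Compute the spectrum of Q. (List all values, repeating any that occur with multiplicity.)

-12, -10, -7

The characteristic polynomial is p(μ) = det(μI - Q).
Expanding the 3×3 determinant: p(μ) = μ^3 + 29μ^2 + 274μ + 840.
Try μ = -10: p(-10) = 0, so -10 is a root.
Factor out (μ + 10): p(μ) = (μ + 10)·(μ^2 + 19μ + 84).
The quadratic factors as (μ + 12)·(μ + 7).
Eigenvalues: -12, -10, -7.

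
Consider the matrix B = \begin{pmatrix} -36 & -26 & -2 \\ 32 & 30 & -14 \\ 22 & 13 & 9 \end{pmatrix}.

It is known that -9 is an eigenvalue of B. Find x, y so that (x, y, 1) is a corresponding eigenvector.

We need (B + 9I)v = 0.
B + 9I = [[-27, -26, -2], [32, 39, -14], [22, 13, 18]].
Row 1: (-27)·x + (-26)·y + (-2)·1 = 0
Row 2: (32)·x + (39)·y + (-14)·1 = 0
Row 3: (22)·x + (13)·y + (18)·1 = 0
Solving gives x = -2, y = 2.
Check: B·(-2, 2, 1) = (18, -18, -9) = -9·(-2, 2, 1).

-2, 2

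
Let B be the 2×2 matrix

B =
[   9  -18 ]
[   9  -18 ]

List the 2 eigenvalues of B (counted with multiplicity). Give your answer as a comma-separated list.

det(B - λI) = (9 - λ)(-18 - λ) - (-18)·(9) = λ^2 + 9λ.
This factors as (λ + 9)·λ = 0.
Eigenvalues: -9, 0.

-9, 0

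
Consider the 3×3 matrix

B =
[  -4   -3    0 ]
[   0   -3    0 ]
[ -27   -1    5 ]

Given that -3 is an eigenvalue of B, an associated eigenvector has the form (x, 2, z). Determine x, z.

We need (B + 3I)v = 0.
B + 3I = [[-1, -3, 0], [0, 0, 0], [-27, -1, 8]].
Row 1: (-1)·x + (-3)·2 + (0)·z = 0
Row 2: (0)·x + (0)·2 + (0)·z = 0
Row 3: (-27)·x + (-1)·2 + (8)·z = 0
Solving gives x = -6, z = -20.
Check: B·(-6, 2, -20) = (18, -6, 60) = -3·(-6, 2, -20).

-6, -20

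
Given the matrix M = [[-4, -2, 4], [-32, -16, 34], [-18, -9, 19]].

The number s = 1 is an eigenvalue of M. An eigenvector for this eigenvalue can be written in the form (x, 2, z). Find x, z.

0, 1

We need (M - 1I)v = 0.
M - 1I = [[-5, -2, 4], [-32, -17, 34], [-18, -9, 18]].
Row 1: (-5)·x + (-2)·2 + (4)·z = 0
Row 2: (-32)·x + (-17)·2 + (34)·z = 0
Row 3: (-18)·x + (-9)·2 + (18)·z = 0
Solving gives x = 0, z = 1.
Check: M·(0, 2, 1) = (0, 2, 1) = 1·(0, 2, 1).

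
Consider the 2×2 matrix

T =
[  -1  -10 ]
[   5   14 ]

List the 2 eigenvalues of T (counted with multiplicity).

det(T - λI) = (-1 - λ)(14 - λ) - (-10)·(5) = λ^2 - 13λ + 36.
This factors as (λ - 4)·(λ - 9) = 0.
Eigenvalues: 4, 9.

4, 9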